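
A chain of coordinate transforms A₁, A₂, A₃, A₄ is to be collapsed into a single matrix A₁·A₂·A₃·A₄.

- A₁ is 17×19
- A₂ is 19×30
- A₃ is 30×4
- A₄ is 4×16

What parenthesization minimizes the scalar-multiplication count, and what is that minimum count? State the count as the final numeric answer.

Adjacent pairs: A₁A₂ = 17·19·30 = 9690; A₂A₃ = 19·30·4 = 2280; A₃A₄ = 30·4·16 = 1920.
Length 3: A₁..A₃: k=1: 0+2280+17·19·4=3572; k=2: 9690+0+17·30·4=11730 → min 3572 | A₂..A₄: k=2: 0+1920+19·30·16=11040; k=3: 2280+0+19·4·16=3496 → min 3496.
Length 4: A₁..A₄: k=1: 0+3496+17·19·16=8664; k=2: 9690+1920+17·30·16=19770; k=3: 3572+0+17·4·16=4660 → min 4660.
Optimal parenthesization: ((A₁·(A₂·A₃))·A₄) with cost 4660.

4660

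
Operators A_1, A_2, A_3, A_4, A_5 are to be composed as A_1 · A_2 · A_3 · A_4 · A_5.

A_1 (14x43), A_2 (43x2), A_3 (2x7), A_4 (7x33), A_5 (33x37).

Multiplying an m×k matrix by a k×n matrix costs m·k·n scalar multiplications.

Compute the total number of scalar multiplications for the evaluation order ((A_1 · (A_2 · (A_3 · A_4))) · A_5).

40260

(A_3 · A_4): 2×7 by 7×33 → 2×33, cost 2·7·33 = 462
(A_2 · (A_3 · A_4)): 43×2 by 2×33 → 43×33, cost 43·2·33 = 2838; cumulative 3300
(A_1 · (A_2 · (A_3 · A_4))): 14×43 by 43×33 → 14×33, cost 14·43·33 = 19866; cumulative 23166
((A_1 · (A_2 · (A_3 · A_4))) · A_5): 14×33 by 33×37 → 14×37, cost 14·33·37 = 17094; cumulative 40260
Total: 40260 scalar multiplications.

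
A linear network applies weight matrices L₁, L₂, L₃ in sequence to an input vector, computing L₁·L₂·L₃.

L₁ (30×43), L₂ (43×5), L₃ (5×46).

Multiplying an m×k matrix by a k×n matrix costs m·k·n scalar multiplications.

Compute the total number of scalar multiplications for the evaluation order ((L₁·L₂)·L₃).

13350

(L₁·L₂): 30×43 by 43×5 → 30×5, cost 30·43·5 = 6450
((L₁·L₂)·L₃): 30×5 by 5×46 → 30×46, cost 30·5·46 = 6900; cumulative 13350
Total: 13350 scalar multiplications.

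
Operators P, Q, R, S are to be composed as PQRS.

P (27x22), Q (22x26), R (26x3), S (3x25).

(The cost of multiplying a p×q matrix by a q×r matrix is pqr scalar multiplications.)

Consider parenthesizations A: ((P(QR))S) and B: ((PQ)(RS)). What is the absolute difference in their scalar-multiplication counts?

Order A = ((P(QR))S): (QR): 22×26 by 26×3 → 22×3, cost 22·26·3 = 1716; (P(QR)): 27×22 by 22×3 → 27×3, cost 27·22·3 = 1782; cumulative 3498; ((P(QR))S): 27×3 by 3×25 → 27×25, cost 27·3·25 = 2025; cumulative 5523. Total 5523.
Order B = ((PQ)(RS)): (PQ): 27×22 by 22×26 → 27×26, cost 27·22·26 = 15444; (RS): 26×3 by 3×25 → 26×25, cost 26·3·25 = 1950; ((PQ)(RS)): 27×26 by 26×25 → 27×25, cost 27·26·25 = 17550; cumulative 34944. Total 34944.
Difference: |5523 − 34944| = 29421.

29421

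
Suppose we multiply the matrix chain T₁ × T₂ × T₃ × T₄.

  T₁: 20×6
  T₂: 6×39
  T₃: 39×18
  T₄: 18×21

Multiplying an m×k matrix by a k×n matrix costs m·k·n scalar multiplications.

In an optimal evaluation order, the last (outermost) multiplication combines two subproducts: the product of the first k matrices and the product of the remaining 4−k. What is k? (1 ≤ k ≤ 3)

1

Adjacent pairs: T₁T₂ = 20·6·39 = 4680; T₂T₃ = 6·39·18 = 4212; T₃T₄ = 39·18·21 = 14742.
Length 3: T₁..T₃: k=1: 0+4212+20·6·18=6372; k=2: 4680+0+20·39·18=18720 → min 6372 | T₂..T₄: k=2: 0+14742+6·39·21=19656; k=3: 4212+0+6·18·21=6480 → min 6480.
Top-level splits: k=1: (T₁..T₁)·(T₂..T₄) → 0+6480+20·6·21 = 9000; k=2: (T₁..T₂)·(T₃..T₄) → 4680+14742+20·39·21 = 35802; k=3: (T₁..T₃)·(T₄..T₄) → 6372+0+20·18·21 = 13932.
Best split is after T₁, i.e. k = 1.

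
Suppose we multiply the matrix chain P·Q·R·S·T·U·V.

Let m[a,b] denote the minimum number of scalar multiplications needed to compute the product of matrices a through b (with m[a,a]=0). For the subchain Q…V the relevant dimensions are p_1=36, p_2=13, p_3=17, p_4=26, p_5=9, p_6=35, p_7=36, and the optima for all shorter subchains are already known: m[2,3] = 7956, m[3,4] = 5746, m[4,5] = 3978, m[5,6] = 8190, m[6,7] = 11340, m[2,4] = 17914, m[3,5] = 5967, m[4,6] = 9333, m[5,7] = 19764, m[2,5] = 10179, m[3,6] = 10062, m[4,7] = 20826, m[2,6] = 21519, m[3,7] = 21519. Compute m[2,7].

33183

m[2,7] = min over k∈[2,6] of m[2,k]+m[k+1,7]+p_{1}·p_k·p_{7}.
k=2: 0 + 21519 + 36·13·36 = 38367; k=3: 7956 + 20826 + 36·17·36 = 50814; k=4: 17914 + 19764 + 36·26·36 = 71374; k=5: 10179 + 11340 + 36·9·36 = 33183; k=6: 21519 + 0 + 36·35·36 = 66879.
Minimum: 33183 at k=5.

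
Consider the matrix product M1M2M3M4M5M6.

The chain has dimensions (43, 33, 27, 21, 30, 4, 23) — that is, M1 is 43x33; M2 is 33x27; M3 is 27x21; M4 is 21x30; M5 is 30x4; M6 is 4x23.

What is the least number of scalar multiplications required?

17984

Adjacent pairs: M1M2 = 43·33·27 = 38313; M2M3 = 33·27·21 = 18711; M3M4 = 27·21·30 = 17010; M4M5 = 21·30·4 = 2520; M5M6 = 30·4·23 = 2760.
Length 3: M1..M3: k=1: 0+18711+43·33·21=48510; k=2: 38313+0+43·27·21=62694 → min 48510 | M2..M4: k=2: 0+17010+33·27·30=43740; k=3: 18711+0+33·21·30=39501 → min 39501 | M3..M5: k=3: 0+2520+27·21·4=4788; k=4: 17010+0+27·30·4=20250 → min 4788 | M4..M6: k=4: 0+2760+21·30·23=17250; k=5: 2520+0+21·4·23=4452 → min 4452.
Length 4: M1..M4: k=1: 0+39501+43·33·30=82071; k=2: 38313+17010+43·27·30=90153; k=3: 48510+0+43·21·30=75600 → min 75600 | M2..M5: k=2: 0+4788+33·27·4=8352; k=3: 18711+2520+33·21·4=24003; k=4: 39501+0+33·30·4=43461 → min 8352 | M3..M6: k=3: 0+4452+27·21·23=17493; k=4: 17010+2760+27·30·23=38400; k=5: 4788+0+27·4·23=7272 → min 7272.
Length 5: M1..M5: k=1: 0+8352+43·33·4=14028; k=2: 38313+4788+43·27·4=47745; k=3: 48510+2520+43·21·4=54642; k=4: 75600+0+43·30·4=80760 → min 14028 | M2..M6: k=2: 0+7272+33·27·23=27765; k=3: 18711+4452+33·21·23=39102; k=4: 39501+2760+33·30·23=65031; k=5: 8352+0+33·4·23=11388 → min 11388.
Length 6: M1..M6: k=1: 0+11388+43·33·23=44025; k=2: 38313+7272+43·27·23=72288; k=3: 48510+4452+43·21·23=73731; k=4: 75600+2760+43·30·23=108030; k=5: 14028+0+43·4·23=17984 → min 17984.
Optimal order: ((M1(M2(M3(M4M5))))M6) with cost 17984.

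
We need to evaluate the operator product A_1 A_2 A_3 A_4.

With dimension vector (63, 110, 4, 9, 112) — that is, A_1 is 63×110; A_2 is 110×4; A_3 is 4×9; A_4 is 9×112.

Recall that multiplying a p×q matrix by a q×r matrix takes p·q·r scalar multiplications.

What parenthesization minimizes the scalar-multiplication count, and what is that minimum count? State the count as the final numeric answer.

Adjacent pairs: A_1A_2 = 63·110·4 = 27720; A_2A_3 = 110·4·9 = 3960; A_3A_4 = 4·9·112 = 4032.
Length 3: A_1..A_3: k=1: 0+3960+63·110·9=66330; k=2: 27720+0+63·4·9=29988 → min 29988 | A_2..A_4: k=2: 0+4032+110·4·112=53312; k=3: 3960+0+110·9·112=114840 → min 53312.
Length 4: A_1..A_4: k=1: 0+53312+63·110·112=829472; k=2: 27720+4032+63·4·112=59976; k=3: 29988+0+63·9·112=93492 → min 59976.
Optimal parenthesization: ((A_1 A_2) (A_3 A_4)) with cost 59976.

59976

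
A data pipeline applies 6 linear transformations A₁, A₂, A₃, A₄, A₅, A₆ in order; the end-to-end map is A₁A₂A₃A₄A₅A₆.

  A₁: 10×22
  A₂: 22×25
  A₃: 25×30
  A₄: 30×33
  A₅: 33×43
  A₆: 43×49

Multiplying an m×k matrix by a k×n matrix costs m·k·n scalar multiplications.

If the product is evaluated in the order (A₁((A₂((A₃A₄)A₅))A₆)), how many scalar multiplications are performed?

(A₃A₄): 25×30 by 30×33 → 25×33, cost 25·30·33 = 24750
((A₃A₄)A₅): 25×33 by 33×43 → 25×43, cost 25·33·43 = 35475; cumulative 60225
(A₂((A₃A₄)A₅)): 22×25 by 25×43 → 22×43, cost 22·25·43 = 23650; cumulative 83875
((A₂((A₃A₄)A₅))A₆): 22×43 by 43×49 → 22×49, cost 22·43·49 = 46354; cumulative 130229
(A₁((A₂((A₃A₄)A₅))A₆)): 10×22 by 22×49 → 10×49, cost 10·22·49 = 10780; cumulative 141009
Total: 141009 scalar multiplications.

141009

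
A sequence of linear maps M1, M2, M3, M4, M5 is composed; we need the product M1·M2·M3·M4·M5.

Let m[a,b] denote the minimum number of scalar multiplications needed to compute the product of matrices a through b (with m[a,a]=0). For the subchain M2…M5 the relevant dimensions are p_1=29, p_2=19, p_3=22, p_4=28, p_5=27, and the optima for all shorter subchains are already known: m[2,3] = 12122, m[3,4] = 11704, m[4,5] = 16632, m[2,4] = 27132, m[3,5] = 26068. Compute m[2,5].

40945

m[2,5] = min over k∈[2,4] of m[2,k]+m[k+1,5]+p_{1}·p_k·p_{5}.
k=2: 0 + 26068 + 29·19·27 = 40945; k=3: 12122 + 16632 + 29·22·27 = 45980; k=4: 27132 + 0 + 29·28·27 = 49056.
Minimum: 40945 at k=2.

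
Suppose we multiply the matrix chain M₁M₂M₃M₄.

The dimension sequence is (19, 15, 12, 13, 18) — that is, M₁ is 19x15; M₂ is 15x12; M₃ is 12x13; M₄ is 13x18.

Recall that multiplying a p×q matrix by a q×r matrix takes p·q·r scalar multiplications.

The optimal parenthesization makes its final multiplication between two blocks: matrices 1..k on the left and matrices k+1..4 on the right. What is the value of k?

Adjacent pairs: M₁M₂ = 19·15·12 = 3420; M₂M₃ = 15·12·13 = 2340; M₃M₄ = 12·13·18 = 2808.
Length 3: M₁..M₃: k=1: 0+2340+19·15·13=6045; k=2: 3420+0+19·12·13=6384 → min 6045 | M₂..M₄: k=2: 0+2808+15·12·18=6048; k=3: 2340+0+15·13·18=5850 → min 5850.
Top-level splits: k=1: (M₁..M₁)·(M₂..M₄) → 0+5850+19·15·18 = 10980; k=2: (M₁..M₂)·(M₃..M₄) → 3420+2808+19·12·18 = 10332; k=3: (M₁..M₃)·(M₄..M₄) → 6045+0+19·13·18 = 10491.
Best split is after M₂, i.e. k = 2.

2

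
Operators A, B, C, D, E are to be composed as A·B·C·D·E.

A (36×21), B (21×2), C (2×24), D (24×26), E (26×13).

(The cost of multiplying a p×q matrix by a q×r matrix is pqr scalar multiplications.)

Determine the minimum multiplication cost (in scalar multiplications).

Adjacent pairs: AB = 36·21·2 = 1512; BC = 21·2·24 = 1008; CD = 2·24·26 = 1248; DE = 24·26·13 = 8112.
Length 3: A..C: k=1: 0+1008+36·21·24=19152; k=2: 1512+0+36·2·24=3240 → min 3240 | B..D: k=2: 0+1248+21·2·26=2340; k=3: 1008+0+21·24·26=14112 → min 2340 | C..E: k=3: 0+8112+2·24·13=8736; k=4: 1248+0+2·26·13=1924 → min 1924.
Length 4: A..D: k=1: 0+2340+36·21·26=21996; k=2: 1512+1248+36·2·26=4632; k=3: 3240+0+36·24·26=25704 → min 4632 | B..E: k=2: 0+1924+21·2·13=2470; k=3: 1008+8112+21·24·13=15672; k=4: 2340+0+21·26·13=9438 → min 2470.
Length 5: A..E: k=1: 0+2470+36·21·13=12298; k=2: 1512+1924+36·2·13=4372; k=3: 3240+8112+36·24·13=22584; k=4: 4632+0+36·26·13=16800 → min 4372.
Optimal order: ((A·B)·((C·D)·E)) with cost 4372.

4372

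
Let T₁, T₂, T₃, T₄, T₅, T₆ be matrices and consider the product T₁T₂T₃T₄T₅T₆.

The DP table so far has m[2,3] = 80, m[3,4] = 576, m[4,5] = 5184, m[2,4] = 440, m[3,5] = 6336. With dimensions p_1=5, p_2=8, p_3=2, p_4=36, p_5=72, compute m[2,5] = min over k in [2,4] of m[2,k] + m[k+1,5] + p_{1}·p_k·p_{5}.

5984

m[2,5] = min over k∈[2,4] of m[2,k]+m[k+1,5]+p_{1}·p_k·p_{5}.
k=2: 0 + 6336 + 5·8·72 = 9216; k=3: 80 + 5184 + 5·2·72 = 5984; k=4: 440 + 0 + 5·36·72 = 13400.
Minimum: 5984 at k=3.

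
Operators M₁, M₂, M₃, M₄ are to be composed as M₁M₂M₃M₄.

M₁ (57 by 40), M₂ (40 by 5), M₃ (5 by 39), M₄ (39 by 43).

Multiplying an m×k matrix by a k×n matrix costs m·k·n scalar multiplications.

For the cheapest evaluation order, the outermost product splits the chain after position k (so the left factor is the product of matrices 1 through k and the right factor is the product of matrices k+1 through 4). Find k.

Adjacent pairs: M₁M₂ = 57·40·5 = 11400; M₂M₃ = 40·5·39 = 7800; M₃M₄ = 5·39·43 = 8385.
Length 3: M₁..M₃: k=1: 0+7800+57·40·39=96720; k=2: 11400+0+57·5·39=22515 → min 22515 | M₂..M₄: k=2: 0+8385+40·5·43=16985; k=3: 7800+0+40·39·43=74880 → min 16985.
Top-level splits: k=1: (M₁..M₁)·(M₂..M₄) → 0+16985+57·40·43 = 115025; k=2: (M₁..M₂)·(M₃..M₄) → 11400+8385+57·5·43 = 32040; k=3: (M₁..M₃)·(M₄..M₄) → 22515+0+57·39·43 = 118104.
Best split is after M₂, i.e. k = 2.

2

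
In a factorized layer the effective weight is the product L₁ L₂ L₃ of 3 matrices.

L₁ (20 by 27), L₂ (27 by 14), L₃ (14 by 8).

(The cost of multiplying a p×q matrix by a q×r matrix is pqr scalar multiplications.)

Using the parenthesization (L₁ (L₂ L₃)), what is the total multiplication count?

(L₂ L₃): 27×14 by 14×8 → 27×8, cost 27·14·8 = 3024
(L₁ (L₂ L₃)): 20×27 by 27×8 → 20×8, cost 20·27·8 = 4320; cumulative 7344
Total: 7344 scalar multiplications.

7344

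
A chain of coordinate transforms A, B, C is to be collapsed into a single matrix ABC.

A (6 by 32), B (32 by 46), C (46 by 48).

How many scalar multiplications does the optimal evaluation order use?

22080

Order (A(BC)): (BC): 32×46 by 46×48 → 32×48, cost 32·46·48 = 70656; (A(BC)): 6×32 by 32×48 → 6×48, cost 6·32·48 = 9216; cumulative 79872. Total 79872.
Order ((AB)C): (AB): 6×32 by 32×46 → 6×46, cost 6·32·46 = 8832; ((AB)C): 6×46 by 46×48 → 6×48, cost 6·46·48 = 13248; cumulative 22080. Total 22080.
Minimum: 22080.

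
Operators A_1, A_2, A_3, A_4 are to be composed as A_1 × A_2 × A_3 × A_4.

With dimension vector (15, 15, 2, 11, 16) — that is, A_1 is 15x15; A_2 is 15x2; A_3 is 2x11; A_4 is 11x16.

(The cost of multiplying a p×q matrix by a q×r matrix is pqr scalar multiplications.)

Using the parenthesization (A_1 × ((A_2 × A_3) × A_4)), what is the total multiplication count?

(A_2 × A_3): 15×2 by 2×11 → 15×11, cost 15·2·11 = 330
((A_2 × A_3) × A_4): 15×11 by 11×16 → 15×16, cost 15·11·16 = 2640; cumulative 2970
(A_1 × ((A_2 × A_3) × A_4)): 15×15 by 15×16 → 15×16, cost 15·15·16 = 3600; cumulative 6570
Total: 6570 scalar multiplications.

6570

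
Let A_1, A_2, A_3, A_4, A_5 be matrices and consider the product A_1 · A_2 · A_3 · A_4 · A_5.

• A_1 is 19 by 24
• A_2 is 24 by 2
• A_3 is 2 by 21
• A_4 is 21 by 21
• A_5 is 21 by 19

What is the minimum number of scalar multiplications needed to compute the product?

3314

Adjacent pairs: A_1A_2 = 19·24·2 = 912; A_2A_3 = 24·2·21 = 1008; A_3A_4 = 2·21·21 = 882; A_4A_5 = 21·21·19 = 8379.
Length 3: A_1..A_3: k=1: 0+1008+19·24·21=10584; k=2: 912+0+19·2·21=1710 → min 1710 | A_2..A_4: k=2: 0+882+24·2·21=1890; k=3: 1008+0+24·21·21=11592 → min 1890 | A_3..A_5: k=3: 0+8379+2·21·19=9177; k=4: 882+0+2·21·19=1680 → min 1680.
Length 4: A_1..A_4: k=1: 0+1890+19·24·21=11466; k=2: 912+882+19·2·21=2592; k=3: 1710+0+19·21·21=10089 → min 2592 | A_2..A_5: k=2: 0+1680+24·2·19=2592; k=3: 1008+8379+24·21·19=18963; k=4: 1890+0+24·21·19=11466 → min 2592.
Length 5: A_1..A_5: k=1: 0+2592+19·24·19=11256; k=2: 912+1680+19·2·19=3314; k=3: 1710+8379+19·21·19=17670; k=4: 2592+0+19·21·19=10173 → min 3314.
Optimal order: ((A_1 · A_2) · ((A_3 · A_4) · A_5)) with cost 3314.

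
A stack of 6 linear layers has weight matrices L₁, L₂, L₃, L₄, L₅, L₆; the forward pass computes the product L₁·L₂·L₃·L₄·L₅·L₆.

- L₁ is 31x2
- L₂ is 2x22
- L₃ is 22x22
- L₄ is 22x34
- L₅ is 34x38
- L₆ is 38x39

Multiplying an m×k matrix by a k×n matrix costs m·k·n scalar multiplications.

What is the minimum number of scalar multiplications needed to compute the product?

Adjacent pairs: L₁L₂ = 31·2·22 = 1364; L₂L₃ = 2·22·22 = 968; L₃L₄ = 22·22·34 = 16456; L₄L₅ = 22·34·38 = 28424; L₅L₆ = 34·38·39 = 50388.
Length 3: L₁..L₃: k=1: 0+968+31·2·22=2332; k=2: 1364+0+31·22·22=16368 → min 2332 | L₂..L₄: k=2: 0+16456+2·22·34=17952; k=3: 968+0+2·22·34=2464 → min 2464 | L₃..L₅: k=3: 0+28424+22·22·38=46816; k=4: 16456+0+22·34·38=44880 → min 44880 | L₄..L₆: k=4: 0+50388+22·34·39=79560; k=5: 28424+0+22·38·39=61028 → min 61028.
Length 4: L₁..L₄: k=1: 0+2464+31·2·34=4572; k=2: 1364+16456+31·22·34=41008; k=3: 2332+0+31·22·34=25520 → min 4572 | L₂..L₅: k=2: 0+44880+2·22·38=46552; k=3: 968+28424+2·22·38=31064; k=4: 2464+0+2·34·38=5048 → min 5048 | L₃..L₆: k=3: 0+61028+22·22·39=79904; k=4: 16456+50388+22·34·39=96016; k=5: 44880+0+22·38·39=77484 → min 77484.
Length 5: L₁..L₅: k=1: 0+5048+31·2·38=7404; k=2: 1364+44880+31·22·38=72160; k=3: 2332+28424+31·22·38=56672; k=4: 4572+0+31·34·38=44624 → min 7404 | L₂..L₆: k=2: 0+77484+2·22·39=79200; k=3: 968+61028+2·22·39=63712; k=4: 2464+50388+2·34·39=55504; k=5: 5048+0+2·38·39=8012 → min 8012.
Length 6: L₁..L₆: k=1: 0+8012+31·2·39=10430; k=2: 1364+77484+31·22·39=105446; k=3: 2332+61028+31·22·39=89958; k=4: 4572+50388+31·34·39=96066; k=5: 7404+0+31·38·39=53346 → min 10430.
Optimal order: (L₁·((((L₂·L₃)·L₄)·L₅)·L₆)) with cost 10430.

10430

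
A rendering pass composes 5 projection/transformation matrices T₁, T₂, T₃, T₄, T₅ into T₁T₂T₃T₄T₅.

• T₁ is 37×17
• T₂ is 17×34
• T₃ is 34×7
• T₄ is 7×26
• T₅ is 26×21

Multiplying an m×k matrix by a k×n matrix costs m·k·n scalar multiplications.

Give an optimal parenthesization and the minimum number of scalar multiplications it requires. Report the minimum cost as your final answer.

Adjacent pairs: T₁T₂ = 37·17·34 = 21386; T₂T₃ = 17·34·7 = 4046; T₃T₄ = 34·7·26 = 6188; T₄T₅ = 7·26·21 = 3822.
Length 3: T₁..T₃: k=1: 0+4046+37·17·7=8449; k=2: 21386+0+37·34·7=30192 → min 8449 | T₂..T₄: k=2: 0+6188+17·34·26=21216; k=3: 4046+0+17·7·26=7140 → min 7140 | T₃..T₅: k=3: 0+3822+34·7·21=8820; k=4: 6188+0+34·26·21=24752 → min 8820.
Length 4: T₁..T₄: k=1: 0+7140+37·17·26=23494; k=2: 21386+6188+37·34·26=60282; k=3: 8449+0+37·7·26=15183 → min 15183 | T₂..T₅: k=2: 0+8820+17·34·21=20958; k=3: 4046+3822+17·7·21=10367; k=4: 7140+0+17·26·21=16422 → min 10367.
Length 5: T₁..T₅: k=1: 0+10367+37·17·21=23576; k=2: 21386+8820+37·34·21=56624; k=3: 8449+3822+37·7·21=17710; k=4: 15183+0+37·26·21=35385 → min 17710.
Optimal parenthesization: ((T₁(T₂T₃))(T₄T₅)) with cost 17710.

17710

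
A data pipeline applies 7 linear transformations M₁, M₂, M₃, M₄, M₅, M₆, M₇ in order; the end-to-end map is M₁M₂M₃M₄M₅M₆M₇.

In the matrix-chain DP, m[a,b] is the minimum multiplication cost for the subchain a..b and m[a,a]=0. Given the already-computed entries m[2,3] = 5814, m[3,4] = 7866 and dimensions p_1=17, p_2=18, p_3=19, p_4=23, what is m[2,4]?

13243

m[2,4] = min over k∈[2,3] of m[2,k]+m[k+1,4]+p_{1}·p_k·p_{4}.
k=2: 0 + 7866 + 17·18·23 = 14904; k=3: 5814 + 0 + 17·19·23 = 13243.
Minimum: 13243 at k=3.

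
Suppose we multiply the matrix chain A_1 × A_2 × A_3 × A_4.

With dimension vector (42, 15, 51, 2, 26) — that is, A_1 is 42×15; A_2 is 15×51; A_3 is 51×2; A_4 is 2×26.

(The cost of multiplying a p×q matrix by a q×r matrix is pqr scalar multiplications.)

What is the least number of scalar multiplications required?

Adjacent pairs: A_1A_2 = 42·15·51 = 32130; A_2A_3 = 15·51·2 = 1530; A_3A_4 = 51·2·26 = 2652.
Length 3: A_1..A_3: k=1: 0+1530+42·15·2=2790; k=2: 32130+0+42·51·2=36414 → min 2790 | A_2..A_4: k=2: 0+2652+15·51·26=22542; k=3: 1530+0+15·2·26=2310 → min 2310.
Length 4: A_1..A_4: k=1: 0+2310+42·15·26=18690; k=2: 32130+2652+42·51·26=90474; k=3: 2790+0+42·2·26=4974 → min 4974.
Optimal order: ((A_1 × (A_2 × A_3)) × A_4) with cost 4974.

4974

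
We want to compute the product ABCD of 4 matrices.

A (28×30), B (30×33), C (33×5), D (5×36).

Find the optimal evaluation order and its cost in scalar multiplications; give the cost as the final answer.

Adjacent pairs: AB = 28·30·33 = 27720; BC = 30·33·5 = 4950; CD = 33·5·36 = 5940.
Length 3: A..C: k=1: 0+4950+28·30·5=9150; k=2: 27720+0+28·33·5=32340 → min 9150 | B..D: k=2: 0+5940+30·33·36=41580; k=3: 4950+0+30·5·36=10350 → min 10350.
Length 4: A..D: k=1: 0+10350+28·30·36=40590; k=2: 27720+5940+28·33·36=66924; k=3: 9150+0+28·5·36=14190 → min 14190.
Optimal parenthesization: ((A(BC))D) with cost 14190.

14190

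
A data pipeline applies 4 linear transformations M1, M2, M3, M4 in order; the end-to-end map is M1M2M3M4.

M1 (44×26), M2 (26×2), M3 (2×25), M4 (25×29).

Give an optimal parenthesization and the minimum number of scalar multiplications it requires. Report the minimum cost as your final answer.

6290

Adjacent pairs: M1M2 = 44·26·2 = 2288; M2M3 = 26·2·25 = 1300; M3M4 = 2·25·29 = 1450.
Length 3: M1..M3: k=1: 0+1300+44·26·25=29900; k=2: 2288+0+44·2·25=4488 → min 4488 | M2..M4: k=2: 0+1450+26·2·29=2958; k=3: 1300+0+26·25·29=20150 → min 2958.
Length 4: M1..M4: k=1: 0+2958+44·26·29=36134; k=2: 2288+1450+44·2·29=6290; k=3: 4488+0+44·25·29=36388 → min 6290.
Optimal parenthesization: ((M1M2)(M3M4)) with cost 6290.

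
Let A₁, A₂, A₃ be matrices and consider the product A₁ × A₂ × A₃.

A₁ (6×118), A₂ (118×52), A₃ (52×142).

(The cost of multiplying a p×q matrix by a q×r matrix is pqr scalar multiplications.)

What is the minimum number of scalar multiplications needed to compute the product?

81120

Order (A₁ × (A₂ × A₃)): (A₂ × A₃): 118×52 by 52×142 → 118×142, cost 118·52·142 = 871312; (A₁ × (A₂ × A₃)): 6×118 by 118×142 → 6×142, cost 6·118·142 = 100536; cumulative 971848. Total 971848.
Order ((A₁ × A₂) × A₃): (A₁ × A₂): 6×118 by 118×52 → 6×52, cost 6·118·52 = 36816; ((A₁ × A₂) × A₃): 6×52 by 52×142 → 6×142, cost 6·52·142 = 44304; cumulative 81120. Total 81120.
Minimum: 81120.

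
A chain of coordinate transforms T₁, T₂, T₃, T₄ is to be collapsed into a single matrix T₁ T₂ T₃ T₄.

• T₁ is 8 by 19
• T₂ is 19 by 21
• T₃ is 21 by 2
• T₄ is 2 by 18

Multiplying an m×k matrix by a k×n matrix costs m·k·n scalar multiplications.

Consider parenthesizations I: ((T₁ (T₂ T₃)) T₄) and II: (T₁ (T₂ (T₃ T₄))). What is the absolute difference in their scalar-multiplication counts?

Order I = ((T₁ (T₂ T₃)) T₄): (T₂ T₃): 19×21 by 21×2 → 19×2, cost 19·21·2 = 798; (T₁ (T₂ T₃)): 8×19 by 19×2 → 8×2, cost 8·19·2 = 304; cumulative 1102; ((T₁ (T₂ T₃)) T₄): 8×2 by 2×18 → 8×18, cost 8·2·18 = 288; cumulative 1390. Total 1390.
Order II = (T₁ (T₂ (T₃ T₄))): (T₃ T₄): 21×2 by 2×18 → 21×18, cost 21·2·18 = 756; (T₂ (T₃ T₄)): 19×21 by 21×18 → 19×18, cost 19·21·18 = 7182; cumulative 7938; (T₁ (T₂ (T₃ T₄))): 8×19 by 19×18 → 8×18, cost 8·19·18 = 2736; cumulative 10674. Total 10674.
Difference: |1390 − 10674| = 9284.

9284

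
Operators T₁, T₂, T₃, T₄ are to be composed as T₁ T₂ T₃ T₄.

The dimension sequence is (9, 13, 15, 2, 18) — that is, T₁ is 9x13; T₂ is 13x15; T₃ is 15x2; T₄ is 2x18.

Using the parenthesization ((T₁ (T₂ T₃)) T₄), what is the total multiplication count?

(T₂ T₃): 13×15 by 15×2 → 13×2, cost 13·15·2 = 390
(T₁ (T₂ T₃)): 9×13 by 13×2 → 9×2, cost 9·13·2 = 234; cumulative 624
((T₁ (T₂ T₃)) T₄): 9×2 by 2×18 → 9×18, cost 9·2·18 = 324; cumulative 948
Total: 948 scalar multiplications.

948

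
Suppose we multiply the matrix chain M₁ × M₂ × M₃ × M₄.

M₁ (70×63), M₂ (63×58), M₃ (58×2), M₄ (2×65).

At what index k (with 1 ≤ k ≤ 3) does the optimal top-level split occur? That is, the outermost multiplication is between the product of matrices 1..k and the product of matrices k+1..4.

Adjacent pairs: M₁M₂ = 70·63·58 = 255780; M₂M₃ = 63·58·2 = 7308; M₃M₄ = 58·2·65 = 7540.
Length 3: M₁..M₃: k=1: 0+7308+70·63·2=16128; k=2: 255780+0+70·58·2=263900 → min 16128 | M₂..M₄: k=2: 0+7540+63·58·65=245050; k=3: 7308+0+63·2·65=15498 → min 15498.
Top-level splits: k=1: (M₁..M₁)·(M₂..M₄) → 0+15498+70·63·65 = 302148; k=2: (M₁..M₂)·(M₃..M₄) → 255780+7540+70·58·65 = 527220; k=3: (M₁..M₃)·(M₄..M₄) → 16128+0+70·2·65 = 25228.
Best split is after M₃, i.e. k = 3.

3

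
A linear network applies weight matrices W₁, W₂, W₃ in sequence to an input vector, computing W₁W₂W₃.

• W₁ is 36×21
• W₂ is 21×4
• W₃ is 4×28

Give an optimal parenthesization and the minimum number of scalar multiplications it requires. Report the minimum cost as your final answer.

(W₁(W₂W₃)): cost 23520.
((W₁W₂)W₃): cost 7056.
Optimal: ((W₁W₂)W₃) with cost 7056.

7056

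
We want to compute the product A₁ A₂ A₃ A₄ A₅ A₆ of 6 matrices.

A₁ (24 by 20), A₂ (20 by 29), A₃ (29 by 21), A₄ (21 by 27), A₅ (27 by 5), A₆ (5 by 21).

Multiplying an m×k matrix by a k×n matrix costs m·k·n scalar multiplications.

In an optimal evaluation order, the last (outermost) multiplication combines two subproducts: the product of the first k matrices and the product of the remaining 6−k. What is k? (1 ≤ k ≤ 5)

5

Adjacent pairs: A₁A₂ = 24·20·29 = 13920; A₂A₃ = 20·29·21 = 12180; A₃A₄ = 29·21·27 = 16443; A₄A₅ = 21·27·5 = 2835; A₅A₆ = 27·5·21 = 2835.
Length 3: A₁..A₃: k=1: 0+12180+24·20·21=22260; k=2: 13920+0+24·29·21=28536 → min 22260 | A₂..A₄: k=2: 0+16443+20·29·27=32103; k=3: 12180+0+20·21·27=23520 → min 23520 | A₃..A₅: k=3: 0+2835+29·21·5=5880; k=4: 16443+0+29·27·5=20358 → min 5880 | A₄..A₆: k=4: 0+2835+21·27·21=14742; k=5: 2835+0+21·5·21=5040 → min 5040.
Length 4: A₁..A₄: k=1: 0+23520+24·20·27=36480; k=2: 13920+16443+24·29·27=49155; k=3: 22260+0+24·21·27=35868 → min 35868 | A₂..A₅: k=2: 0+5880+20·29·5=8780; k=3: 12180+2835+20·21·5=17115; k=4: 23520+0+20·27·5=26220 → min 8780 | A₃..A₆: k=3: 0+5040+29·21·21=17829; k=4: 16443+2835+29·27·21=35721; k=5: 5880+0+29·5·21=8925 → min 8925.
Length 5: A₁..A₅: k=1: 0+8780+24·20·5=11180; k=2: 13920+5880+24·29·5=23280; k=3: 22260+2835+24·21·5=27615; k=4: 35868+0+24·27·5=39108 → min 11180 | A₂..A₆: k=2: 0+8925+20·29·21=21105; k=3: 12180+5040+20·21·21=26040; k=4: 23520+2835+20·27·21=37695; k=5: 8780+0+20·5·21=10880 → min 10880.
Top-level splits: k=1: (A₁..A₁)·(A₂..A₆) → 0+10880+24·20·21 = 20960; k=2: (A₁..A₂)·(A₃..A₆) → 13920+8925+24·29·21 = 37461; k=3: (A₁..A₃)·(A₄..A₆) → 22260+5040+24·21·21 = 37884; k=4: (A₁..A₄)·(A₅..A₆) → 35868+2835+24·27·21 = 52311; k=5: (A₁..A₅)·(A₆..A₆) → 11180+0+24·5·21 = 13700.
Best split is after A₅, i.e. k = 5.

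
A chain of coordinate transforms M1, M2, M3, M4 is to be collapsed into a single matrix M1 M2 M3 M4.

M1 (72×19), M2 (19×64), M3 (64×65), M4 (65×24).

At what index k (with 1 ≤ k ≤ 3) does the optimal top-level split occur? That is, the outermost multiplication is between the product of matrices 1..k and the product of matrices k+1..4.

1

Adjacent pairs: M1M2 = 72·19·64 = 87552; M2M3 = 19·64·65 = 79040; M3M4 = 64·65·24 = 99840.
Length 3: M1..M3: k=1: 0+79040+72·19·65=167960; k=2: 87552+0+72·64·65=387072 → min 167960 | M2..M4: k=2: 0+99840+19·64·24=129024; k=3: 79040+0+19·65·24=108680 → min 108680.
Top-level splits: k=1: (M1..M1)·(M2..M4) → 0+108680+72·19·24 = 141512; k=2: (M1..M2)·(M3..M4) → 87552+99840+72·64·24 = 297984; k=3: (M1..M3)·(M4..M4) → 167960+0+72·65·24 = 280280.
Best split is after M1, i.e. k = 1.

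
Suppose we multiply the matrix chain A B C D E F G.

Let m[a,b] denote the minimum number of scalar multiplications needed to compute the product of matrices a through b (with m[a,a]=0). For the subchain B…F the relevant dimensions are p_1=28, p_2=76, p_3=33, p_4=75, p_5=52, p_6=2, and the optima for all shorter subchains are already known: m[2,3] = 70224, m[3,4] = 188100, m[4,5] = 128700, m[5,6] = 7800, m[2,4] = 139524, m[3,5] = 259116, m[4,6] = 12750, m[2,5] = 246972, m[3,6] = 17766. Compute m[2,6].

m[2,6] = min over k∈[2,5] of m[2,k]+m[k+1,6]+p_{1}·p_k·p_{6}.
k=2: 0 + 17766 + 28·76·2 = 22022; k=3: 70224 + 12750 + 28·33·2 = 84822; k=4: 139524 + 7800 + 28·75·2 = 151524; k=5: 246972 + 0 + 28·52·2 = 249884.
Minimum: 22022 at k=2.

22022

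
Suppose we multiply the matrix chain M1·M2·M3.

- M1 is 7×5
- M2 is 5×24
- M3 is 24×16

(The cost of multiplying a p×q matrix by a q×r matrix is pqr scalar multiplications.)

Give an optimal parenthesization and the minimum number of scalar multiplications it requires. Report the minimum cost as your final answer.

(M1·(M2·M3)): cost 2480.
((M1·M2)·M3): cost 3528.
Optimal: (M1·(M2·M3)) with cost 2480.

2480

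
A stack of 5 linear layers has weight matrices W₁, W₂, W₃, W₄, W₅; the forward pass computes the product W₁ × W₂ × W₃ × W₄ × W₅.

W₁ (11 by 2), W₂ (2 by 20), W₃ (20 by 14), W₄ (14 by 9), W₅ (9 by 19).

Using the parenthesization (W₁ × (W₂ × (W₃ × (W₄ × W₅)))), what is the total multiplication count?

(W₄ × W₅): 14×9 by 9×19 → 14×19, cost 14·9·19 = 2394
(W₃ × (W₄ × W₅)): 20×14 by 14×19 → 20×19, cost 20·14·19 = 5320; cumulative 7714
(W₂ × (W₃ × (W₄ × W₅))): 2×20 by 20×19 → 2×19, cost 2·20·19 = 760; cumulative 8474
(W₁ × (W₂ × (W₃ × (W₄ × W₅)))): 11×2 by 2×19 → 11×19, cost 11·2·19 = 418; cumulative 8892
Total: 8892 scalar multiplications.

8892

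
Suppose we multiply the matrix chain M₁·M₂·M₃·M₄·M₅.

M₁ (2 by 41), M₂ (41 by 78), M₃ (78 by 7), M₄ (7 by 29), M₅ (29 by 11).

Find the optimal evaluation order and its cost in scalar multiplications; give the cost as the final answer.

8532

Adjacent pairs: M₁M₂ = 2·41·78 = 6396; M₂M₃ = 41·78·7 = 22386; M₃M₄ = 78·7·29 = 15834; M₄M₅ = 7·29·11 = 2233.
Length 3: M₁..M₃: k=1: 0+22386+2·41·7=22960; k=2: 6396+0+2·78·7=7488 → min 7488 | M₂..M₄: k=2: 0+15834+41·78·29=108576; k=3: 22386+0+41·7·29=30709 → min 30709 | M₃..M₅: k=3: 0+2233+78·7·11=8239; k=4: 15834+0+78·29·11=40716 → min 8239.
Length 4: M₁..M₄: k=1: 0+30709+2·41·29=33087; k=2: 6396+15834+2·78·29=26754; k=3: 7488+0+2·7·29=7894 → min 7894 | M₂..M₅: k=2: 0+8239+41·78·11=43417; k=3: 22386+2233+41·7·11=27776; k=4: 30709+0+41·29·11=43788 → min 27776.
Length 5: M₁..M₅: k=1: 0+27776+2·41·11=28678; k=2: 6396+8239+2·78·11=16351; k=3: 7488+2233+2·7·11=9875; k=4: 7894+0+2·29·11=8532 → min 8532.
Optimal parenthesization: ((((M₁·M₂)·M₃)·M₄)·M₅) with cost 8532.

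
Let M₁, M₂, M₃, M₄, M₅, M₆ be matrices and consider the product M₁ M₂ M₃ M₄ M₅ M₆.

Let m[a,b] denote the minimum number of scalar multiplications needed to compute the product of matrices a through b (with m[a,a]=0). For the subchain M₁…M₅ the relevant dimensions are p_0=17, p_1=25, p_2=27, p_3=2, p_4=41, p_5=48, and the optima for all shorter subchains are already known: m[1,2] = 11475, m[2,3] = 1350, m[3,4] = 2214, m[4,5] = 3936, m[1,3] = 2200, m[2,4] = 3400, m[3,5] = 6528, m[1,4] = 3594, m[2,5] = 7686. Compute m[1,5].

7768

m[1,5] = min over k∈[1,4] of m[1,k]+m[k+1,5]+p_{0}·p_k·p_{5}.
k=1: 0 + 7686 + 17·25·48 = 28086; k=2: 11475 + 6528 + 17·27·48 = 40035; k=3: 2200 + 3936 + 17·2·48 = 7768; k=4: 3594 + 0 + 17·41·48 = 37050.
Minimum: 7768 at k=3.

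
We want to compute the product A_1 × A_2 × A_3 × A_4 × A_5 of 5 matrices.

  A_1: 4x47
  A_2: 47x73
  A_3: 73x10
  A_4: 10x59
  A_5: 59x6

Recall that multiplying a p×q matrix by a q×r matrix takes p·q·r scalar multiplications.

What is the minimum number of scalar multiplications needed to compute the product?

Adjacent pairs: A_1A_2 = 4·47·73 = 13724; A_2A_3 = 47·73·10 = 34310; A_3A_4 = 73·10·59 = 43070; A_4A_5 = 10·59·6 = 3540.
Length 3: A_1..A_3: k=1: 0+34310+4·47·10=36190; k=2: 13724+0+4·73·10=16644 → min 16644 | A_2..A_4: k=2: 0+43070+47·73·59=245499; k=3: 34310+0+47·10·59=62040 → min 62040 | A_3..A_5: k=3: 0+3540+73·10·6=7920; k=4: 43070+0+73·59·6=68912 → min 7920.
Length 4: A_1..A_4: k=1: 0+62040+4·47·59=73132; k=2: 13724+43070+4·73·59=74022; k=3: 16644+0+4·10·59=19004 → min 19004 | A_2..A_5: k=2: 0+7920+47·73·6=28506; k=3: 34310+3540+47·10·6=40670; k=4: 62040+0+47·59·6=78678 → min 28506.
Length 5: A_1..A_5: k=1: 0+28506+4·47·6=29634; k=2: 13724+7920+4·73·6=23396; k=3: 16644+3540+4·10·6=20424; k=4: 19004+0+4·59·6=20420 → min 20420.
Optimal order: ((((A_1 × A_2) × A_3) × A_4) × A_5) with cost 20420.

20420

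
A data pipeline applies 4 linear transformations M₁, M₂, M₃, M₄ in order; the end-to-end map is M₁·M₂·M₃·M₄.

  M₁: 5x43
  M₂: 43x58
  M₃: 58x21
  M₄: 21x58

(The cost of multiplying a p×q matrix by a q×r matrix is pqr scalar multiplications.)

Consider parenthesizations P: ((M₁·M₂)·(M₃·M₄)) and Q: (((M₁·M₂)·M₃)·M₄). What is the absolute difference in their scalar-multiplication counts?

75284

Order P = ((M₁·M₂)·(M₃·M₄)): (M₁·M₂): 5×43 by 43×58 → 5×58, cost 5·43·58 = 12470; (M₃·M₄): 58×21 by 21×58 → 58×58, cost 58·21·58 = 70644; ((M₁·M₂)·(M₃·M₄)): 5×58 by 58×58 → 5×58, cost 5·58·58 = 16820; cumulative 99934. Total 99934.
Order Q = (((M₁·M₂)·M₃)·M₄): (M₁·M₂): 5×43 by 43×58 → 5×58, cost 5·43·58 = 12470; ((M₁·M₂)·M₃): 5×58 by 58×21 → 5×21, cost 5·58·21 = 6090; cumulative 18560; (((M₁·M₂)·M₃)·M₄): 5×21 by 21×58 → 5×58, cost 5·21·58 = 6090; cumulative 24650. Total 24650.
Difference: |99934 − 24650| = 75284.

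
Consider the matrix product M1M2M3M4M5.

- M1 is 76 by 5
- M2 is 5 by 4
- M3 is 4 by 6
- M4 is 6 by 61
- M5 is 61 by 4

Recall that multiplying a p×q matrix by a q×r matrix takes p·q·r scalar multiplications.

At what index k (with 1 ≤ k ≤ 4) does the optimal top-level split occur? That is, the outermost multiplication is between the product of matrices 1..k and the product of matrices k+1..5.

1

Adjacent pairs: M1M2 = 76·5·4 = 1520; M2M3 = 5·4·6 = 120; M3M4 = 4·6·61 = 1464; M4M5 = 6·61·4 = 1464.
Length 3: M1..M3: k=1: 0+120+76·5·6=2400; k=2: 1520+0+76·4·6=3344 → min 2400 | M2..M4: k=2: 0+1464+5·4·61=2684; k=3: 120+0+5·6·61=1950 → min 1950 | M3..M5: k=3: 0+1464+4·6·4=1560; k=4: 1464+0+4·61·4=2440 → min 1560.
Length 4: M1..M4: k=1: 0+1950+76·5·61=25130; k=2: 1520+1464+76·4·61=21528; k=3: 2400+0+76·6·61=30216 → min 21528 | M2..M5: k=2: 0+1560+5·4·4=1640; k=3: 120+1464+5·6·4=1704; k=4: 1950+0+5·61·4=3170 → min 1640.
Top-level splits: k=1: (M1..M1)·(M2..M5) → 0+1640+76·5·4 = 3160; k=2: (M1..M2)·(M3..M5) → 1520+1560+76·4·4 = 4296; k=3: (M1..M3)·(M4..M5) → 2400+1464+76·6·4 = 5688; k=4: (M1..M4)·(M5..M5) → 21528+0+76·61·4 = 40072.
Best split is after M1, i.e. k = 1.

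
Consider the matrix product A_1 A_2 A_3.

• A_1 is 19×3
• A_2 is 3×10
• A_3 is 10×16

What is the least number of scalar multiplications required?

1392

Order (A_1 (A_2 A_3)): (A_2 A_3): 3×10 by 10×16 → 3×16, cost 3·10·16 = 480; (A_1 (A_2 A_3)): 19×3 by 3×16 → 19×16, cost 19·3·16 = 912; cumulative 1392. Total 1392.
Order ((A_1 A_2) A_3): (A_1 A_2): 19×3 by 3×10 → 19×10, cost 19·3·10 = 570; ((A_1 A_2) A_3): 19×10 by 10×16 → 19×16, cost 19·10·16 = 3040; cumulative 3610. Total 3610.
Minimum: 1392.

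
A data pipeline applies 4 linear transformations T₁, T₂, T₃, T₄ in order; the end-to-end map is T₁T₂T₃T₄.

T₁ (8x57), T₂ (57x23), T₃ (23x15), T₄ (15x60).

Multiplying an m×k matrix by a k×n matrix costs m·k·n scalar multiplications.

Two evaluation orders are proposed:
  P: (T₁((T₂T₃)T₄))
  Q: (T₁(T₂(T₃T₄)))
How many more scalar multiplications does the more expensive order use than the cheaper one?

28395

Order P = (T₁((T₂T₃)T₄)): (T₂T₃): 57×23 by 23×15 → 57×15, cost 57·23·15 = 19665; ((T₂T₃)T₄): 57×15 by 15×60 → 57×60, cost 57·15·60 = 51300; cumulative 70965; (T₁((T₂T₃)T₄)): 8×57 by 57×60 → 8×60, cost 8·57·60 = 27360; cumulative 98325. Total 98325.
Order Q = (T₁(T₂(T₃T₄))): (T₃T₄): 23×15 by 15×60 → 23×60, cost 23·15·60 = 20700; (T₂(T₃T₄)): 57×23 by 23×60 → 57×60, cost 57·23·60 = 78660; cumulative 99360; (T₁(T₂(T₃T₄))): 8×57 by 57×60 → 8×60, cost 8·57·60 = 27360; cumulative 126720. Total 126720.
Difference: |98325 − 126720| = 28395.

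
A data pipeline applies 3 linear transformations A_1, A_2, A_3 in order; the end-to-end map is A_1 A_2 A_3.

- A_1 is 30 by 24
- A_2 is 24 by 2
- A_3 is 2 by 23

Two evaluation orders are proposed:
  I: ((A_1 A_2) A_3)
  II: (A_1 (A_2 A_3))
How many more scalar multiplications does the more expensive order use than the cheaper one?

14844

Order I = ((A_1 A_2) A_3): (A_1 A_2): 30×24 by 24×2 → 30×2, cost 30·24·2 = 1440; ((A_1 A_2) A_3): 30×2 by 2×23 → 30×23, cost 30·2·23 = 1380; cumulative 2820. Total 2820.
Order II = (A_1 (A_2 A_3)): (A_2 A_3): 24×2 by 2×23 → 24×23, cost 24·2·23 = 1104; (A_1 (A_2 A_3)): 30×24 by 24×23 → 30×23, cost 30·24·23 = 16560; cumulative 17664. Total 17664.
Difference: |2820 − 17664| = 14844.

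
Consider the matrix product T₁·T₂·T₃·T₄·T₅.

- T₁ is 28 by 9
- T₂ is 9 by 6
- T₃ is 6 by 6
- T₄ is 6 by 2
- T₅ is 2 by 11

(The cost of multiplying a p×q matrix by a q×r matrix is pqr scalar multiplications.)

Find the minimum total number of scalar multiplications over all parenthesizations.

1300

Adjacent pairs: T₁T₂ = 28·9·6 = 1512; T₂T₃ = 9·6·6 = 324; T₃T₄ = 6·6·2 = 72; T₄T₅ = 6·2·11 = 132.
Length 3: T₁..T₃: k=1: 0+324+28·9·6=1836; k=2: 1512+0+28·6·6=2520 → min 1836 | T₂..T₄: k=2: 0+72+9·6·2=180; k=3: 324+0+9·6·2=432 → min 180 | T₃..T₅: k=3: 0+132+6·6·11=528; k=4: 72+0+6·2·11=204 → min 204.
Length 4: T₁..T₄: k=1: 0+180+28·9·2=684; k=2: 1512+72+28·6·2=1920; k=3: 1836+0+28·6·2=2172 → min 684 | T₂..T₅: k=2: 0+204+9·6·11=798; k=3: 324+132+9·6·11=1050; k=4: 180+0+9·2·11=378 → min 378.
Length 5: T₁..T₅: k=1: 0+378+28·9·11=3150; k=2: 1512+204+28·6·11=3564; k=3: 1836+132+28·6·11=3816; k=4: 684+0+28·2·11=1300 → min 1300.
Optimal order: ((T₁·(T₂·(T₃·T₄)))·T₅) with cost 1300.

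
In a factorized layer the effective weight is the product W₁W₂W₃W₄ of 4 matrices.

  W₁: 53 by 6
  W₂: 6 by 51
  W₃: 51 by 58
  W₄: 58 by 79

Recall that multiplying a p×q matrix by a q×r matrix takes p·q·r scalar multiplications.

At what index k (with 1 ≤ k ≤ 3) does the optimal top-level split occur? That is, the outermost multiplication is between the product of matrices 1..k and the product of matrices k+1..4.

Adjacent pairs: W₁W₂ = 53·6·51 = 16218; W₂W₃ = 6·51·58 = 17748; W₃W₄ = 51·58·79 = 233682.
Length 3: W₁..W₃: k=1: 0+17748+53·6·58=36192; k=2: 16218+0+53·51·58=172992 → min 36192 | W₂..W₄: k=2: 0+233682+6·51·79=257856; k=3: 17748+0+6·58·79=45240 → min 45240.
Top-level splits: k=1: (W₁..W₁)·(W₂..W₄) → 0+45240+53·6·79 = 70362; k=2: (W₁..W₂)·(W₃..W₄) → 16218+233682+53·51·79 = 463437; k=3: (W₁..W₃)·(W₄..W₄) → 36192+0+53·58·79 = 279038.
Best split is after W₁, i.e. k = 1.

1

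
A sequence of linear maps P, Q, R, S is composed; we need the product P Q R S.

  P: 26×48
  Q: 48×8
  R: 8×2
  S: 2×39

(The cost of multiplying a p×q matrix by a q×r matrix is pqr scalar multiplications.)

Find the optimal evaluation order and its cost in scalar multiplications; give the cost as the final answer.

5292

Adjacent pairs: PQ = 26·48·8 = 9984; QR = 48·8·2 = 768; RS = 8·2·39 = 624.
Length 3: P..R: k=1: 0+768+26·48·2=3264; k=2: 9984+0+26·8·2=10400 → min 3264 | Q..S: k=2: 0+624+48·8·39=15600; k=3: 768+0+48·2·39=4512 → min 4512.
Length 4: P..S: k=1: 0+4512+26·48·39=53184; k=2: 9984+624+26·8·39=18720; k=3: 3264+0+26·2·39=5292 → min 5292.
Optimal parenthesization: ((P (Q R)) S) with cost 5292.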